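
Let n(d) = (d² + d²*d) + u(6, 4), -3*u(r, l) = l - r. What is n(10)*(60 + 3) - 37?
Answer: 69305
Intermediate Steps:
u(r, l) = -l/3 + r/3 (u(r, l) = -(l - r)/3 = -l/3 + r/3)
n(d) = ⅔ + d² + d³ (n(d) = (d² + d²*d) + (-⅓*4 + (⅓)*6) = (d² + d³) + (-4/3 + 2) = (d² + d³) + ⅔ = ⅔ + d² + d³)
n(10)*(60 + 3) - 37 = (⅔ + 10² + 10³)*(60 + 3) - 37 = (⅔ + 100 + 1000)*63 - 37 = (3302/3)*63 - 37 = 69342 - 37 = 69305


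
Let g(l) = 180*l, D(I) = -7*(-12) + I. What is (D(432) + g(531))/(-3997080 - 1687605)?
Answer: -32032/1894895 ≈ -0.016904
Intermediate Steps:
D(I) = 84 + I
(D(432) + g(531))/(-3997080 - 1687605) = ((84 + 432) + 180*531)/(-3997080 - 1687605) = (516 + 95580)/(-5684685) = 96096*(-1/5684685) = -32032/1894895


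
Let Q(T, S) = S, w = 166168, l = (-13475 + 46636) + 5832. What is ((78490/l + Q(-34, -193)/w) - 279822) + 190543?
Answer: -578460319817225/6479388824 ≈ -89277.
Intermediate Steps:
l = 38993 (l = 33161 + 5832 = 38993)
((78490/l + Q(-34, -193)/w) - 279822) + 190543 = ((78490/38993 - 193/166168) - 279822) + 190543 = (13035000671/6479388824 - 279822) + 190543 = -1813062504508657/6479388824 + 190543 = -578460319817225/6479388824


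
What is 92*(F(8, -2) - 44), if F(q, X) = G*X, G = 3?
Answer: -4600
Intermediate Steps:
F(q, X) = 3*X
92*(F(8, -2) - 44) = 92*(3*(-2) - 44) = 92*(-6 - 44) = 92*(-50) = -4600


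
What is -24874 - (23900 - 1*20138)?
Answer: -28636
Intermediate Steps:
-24874 - (23900 - 1*20138) = -24874 - (23900 - 20138) = -24874 - 1*3762 = -24874 - 3762 = -28636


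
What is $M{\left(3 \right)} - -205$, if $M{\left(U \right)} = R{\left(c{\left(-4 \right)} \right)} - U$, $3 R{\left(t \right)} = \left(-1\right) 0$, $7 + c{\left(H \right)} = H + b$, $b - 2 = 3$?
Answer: $202$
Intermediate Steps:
$b = 5$ ($b = 2 + 3 = 5$)
$c{\left(H \right)} = -2 + H$ ($c{\left(H \right)} = -7 + \left(H + 5\right) = -7 + \left(5 + H\right) = -2 + H$)
$R{\left(t \right)} = 0$ ($R{\left(t \right)} = \frac{\left(-1\right) 0}{3} = \frac{1}{3} \cdot 0 = 0$)
$M{\left(U \right)} = - U$ ($M{\left(U \right)} = 0 - U = - U$)
$M{\left(3 \right)} - -205 = \left(-1\right) 3 - -205 = -3 + 205 = 202$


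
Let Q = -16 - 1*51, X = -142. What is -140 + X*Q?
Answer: 9374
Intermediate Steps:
Q = -67 (Q = -16 - 51 = -67)
-140 + X*Q = -140 - 142*(-67) = -140 + 9514 = 9374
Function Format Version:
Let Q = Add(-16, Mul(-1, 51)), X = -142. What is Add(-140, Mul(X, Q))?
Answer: 9374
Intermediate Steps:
Q = -67 (Q = Add(-16, -51) = -67)
Add(-140, Mul(X, Q)) = Add(-140, Mul(-142, -67)) = Add(-140, 9514) = 9374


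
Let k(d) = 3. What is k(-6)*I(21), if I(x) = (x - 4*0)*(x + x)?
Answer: 2646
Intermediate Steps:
I(x) = 2*x² (I(x) = (x + 0)*(2*x) = x*(2*x) = 2*x²)
k(-6)*I(21) = 3*(2*21²) = 3*(2*441) = 3*882 = 2646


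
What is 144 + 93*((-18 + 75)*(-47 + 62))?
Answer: 79659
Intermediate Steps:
144 + 93*((-18 + 75)*(-47 + 62)) = 144 + 93*(57*15) = 144 + 93*855 = 144 + 79515 = 79659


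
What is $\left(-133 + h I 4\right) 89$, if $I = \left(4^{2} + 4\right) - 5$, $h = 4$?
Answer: $9523$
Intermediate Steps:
$I = 15$ ($I = \left(16 + 4\right) - 5 = 20 - 5 = 15$)
$\left(-133 + h I 4\right) 89 = \left(-133 + 4 \cdot 15 \cdot 4\right) 89 = \left(-133 + 60 \cdot 4\right) 89 = \left(-133 + 240\right) 89 = 107 \cdot 89 = 9523$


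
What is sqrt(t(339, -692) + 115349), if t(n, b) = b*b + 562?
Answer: 5*sqrt(23791) ≈ 771.22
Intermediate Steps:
t(n, b) = 562 + b**2 (t(n, b) = b**2 + 562 = 562 + b**2)
sqrt(t(339, -692) + 115349) = sqrt((562 + (-692)**2) + 115349) = sqrt((562 + 478864) + 115349) = sqrt(479426 + 115349) = sqrt(594775) = 5*sqrt(23791)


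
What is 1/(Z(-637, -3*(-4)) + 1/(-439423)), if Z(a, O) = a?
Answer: -439423/279912452 ≈ -0.0015699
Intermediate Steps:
1/(Z(-637, -3*(-4)) + 1/(-439423)) = 1/(-637 + 1/(-439423)) = 1/(-637 - 1/439423) = 1/(-279912452/439423) = -439423/279912452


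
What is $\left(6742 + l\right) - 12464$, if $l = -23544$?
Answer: $-29266$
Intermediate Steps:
$\left(6742 + l\right) - 12464 = \left(6742 - 23544\right) - 12464 = -16802 - 12464 = -29266$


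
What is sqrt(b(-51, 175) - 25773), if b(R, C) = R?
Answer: 4*I*sqrt(1614) ≈ 160.7*I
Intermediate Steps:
sqrt(b(-51, 175) - 25773) = sqrt(-51 - 25773) = sqrt(-25824) = 4*I*sqrt(1614)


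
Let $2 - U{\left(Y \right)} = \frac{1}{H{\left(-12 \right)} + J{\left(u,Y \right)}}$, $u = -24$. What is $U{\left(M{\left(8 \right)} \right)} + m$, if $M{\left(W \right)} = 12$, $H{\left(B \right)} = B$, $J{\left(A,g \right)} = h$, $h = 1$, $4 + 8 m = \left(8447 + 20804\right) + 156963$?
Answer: $\frac{1024247}{44} \approx 23278.0$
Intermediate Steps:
$m = \frac{93105}{4}$ ($m = - \frac{1}{2} + \frac{\left(8447 + 20804\right) + 156963}{8} = - \frac{1}{2} + \frac{29251 + 156963}{8} = - \frac{1}{2} + \frac{1}{8} \cdot 186214 = - \frac{1}{2} + \frac{93107}{4} = \frac{93105}{4} \approx 23276.0$)
$J{\left(A,g \right)} = 1$
$U{\left(Y \right)} = \frac{23}{11}$ ($U{\left(Y \right)} = 2 - \frac{1}{-12 + 1} = 2 - \frac{1}{-11} = 2 - - \frac{1}{11} = 2 + \frac{1}{11} = \frac{23}{11}$)
$U{\left(M{\left(8 \right)} \right)} + m = \frac{23}{11} + \frac{93105}{4} = \frac{1024247}{44}$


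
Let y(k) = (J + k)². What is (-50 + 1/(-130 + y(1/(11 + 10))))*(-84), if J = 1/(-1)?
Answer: 119571522/28465 ≈ 4200.6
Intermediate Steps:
J = -1
y(k) = (-1 + k)²
(-50 + 1/(-130 + y(1/(11 + 10))))*(-84) = (-50 + 1/(-130 + (-1 + 1/(11 + 10))²))*(-84) = (-50 + 1/(-130 + (-1 + 1/21)²))*(-84) = (-50 + 1/(-130 + (-20/21)²))*(-84) = (-50 + 1/(-130 + 400/441))*(-84) = (-50 + 1/(-56930/441))*(-84) = (-50 - 441/56930)*(-84) = -2846941/56930*(-84) = 119571522/28465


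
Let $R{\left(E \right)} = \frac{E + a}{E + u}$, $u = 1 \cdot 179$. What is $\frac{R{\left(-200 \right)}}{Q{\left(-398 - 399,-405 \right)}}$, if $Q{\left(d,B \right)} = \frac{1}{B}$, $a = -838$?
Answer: $- \frac{140130}{7} \approx -20019.0$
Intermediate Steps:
$u = 179$
$R{\left(E \right)} = \frac{-838 + E}{179 + E}$ ($R{\left(E \right)} = \frac{E - 838}{E + 179} = \frac{-838 + E}{179 + E}$)
$\frac{R{\left(-200 \right)}}{Q{\left(-398 - 399,-405 \right)}} = \frac{\frac{1}{179 - 200} \left(-838 - 200\right)}{\frac{1}{-405}} = \frac{\frac{1}{-21} \left(-1038\right)}{- \frac{1}{405}} = \left(- \frac{1}{21}\right) \left(-1038\right) \left(-405\right) = \frac{346}{7} \left(-405\right) = - \frac{140130}{7}$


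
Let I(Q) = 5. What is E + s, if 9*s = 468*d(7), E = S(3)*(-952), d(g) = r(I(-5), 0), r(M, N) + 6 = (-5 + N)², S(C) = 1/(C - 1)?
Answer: 512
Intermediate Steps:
S(C) = 1/(-1 + C)
r(M, N) = -6 + (-5 + N)²
d(g) = 19 (d(g) = -6 + (-5 + 0)² = -6 + (-5)² = -6 + 25 = 19)
E = -476 (E = -952/(-1 + 3) = -952/2 = (½)*(-952) = -476)
s = 988 (s = (468*19)/9 = (⅑)*8892 = 988)
E + s = -476 + 988 = 512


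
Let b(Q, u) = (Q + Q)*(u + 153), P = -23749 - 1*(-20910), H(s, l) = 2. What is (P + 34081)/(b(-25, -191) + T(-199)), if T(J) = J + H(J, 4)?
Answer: 31242/1703 ≈ 18.345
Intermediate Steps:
P = -2839 (P = -23749 + 20910 = -2839)
b(Q, u) = 2*Q*(153 + u) (b(Q, u) = (2*Q)*(153 + u) = 2*Q*(153 + u))
T(J) = 2 + J (T(J) = J + 2 = 2 + J)
(P + 34081)/(b(-25, -191) + T(-199)) = (-2839 + 34081)/(2*(-25)*(153 - 191) + (2 - 199)) = 31242/(2*(-25)*(-38) - 197) = 31242/(1900 - 197) = 31242/1703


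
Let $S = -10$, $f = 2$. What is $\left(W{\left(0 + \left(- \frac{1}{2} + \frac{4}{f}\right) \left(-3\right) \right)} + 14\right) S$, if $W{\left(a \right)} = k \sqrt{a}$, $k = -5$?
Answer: $-140 + 75 i \sqrt{2} \approx -140.0 + 106.07 i$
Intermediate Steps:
$W{\left(a \right)} = - 5 \sqrt{a}$
$\left(W{\left(0 + \left(- \frac{1}{2} + \frac{4}{f}\right) \left(-3\right) \right)} + 14\right) S = \left(- 5 \sqrt{0 + \left(- \frac{1}{2} + \frac{4}{2}\right) \left(-3\right)} + 14\right) \left(-10\right) = \left(- 5 \sqrt{0 + \left(\left(-1\right) \frac{1}{2} + 4 \cdot \frac{1}{2}\right) \left(-3\right)} + 14\right) \left(-10\right) = \left(- 5 \sqrt{0 + \left(- \frac{1}{2} + 2\right) \left(-3\right)} + 14\right) \left(-10\right) = \left(- 5 \sqrt{0 + \frac{3}{2} \left(-3\right)} + 14\right) \left(-10\right) = \left(- 5 \sqrt{0 - \frac{9}{2}} + 14\right) \left(-10\right) = \left(- 5 \sqrt{- \frac{9}{2}} + 14\right) \left(-10\right) = \left(- 5 \frac{3 i \sqrt{2}}{2} + 14\right) \left(-10\right) = \left(- \frac{15 i \sqrt{2}}{2} + 14\right) \left(-10\right) = \left(14 - \frac{15 i \sqrt{2}}{2}\right) \left(-10\right) = -140 + 75 i \sqrt{2}$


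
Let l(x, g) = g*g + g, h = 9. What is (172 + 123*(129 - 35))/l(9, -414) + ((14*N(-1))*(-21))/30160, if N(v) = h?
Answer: -24630233/1289204280 ≈ -0.019105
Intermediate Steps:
N(v) = 9
l(x, g) = g + g² (l(x, g) = g² + g = g + g²)
(172 + 123*(129 - 35))/l(9, -414) + ((14*N(-1))*(-21))/30160 = (172 + 123*(129 - 35))/((-414*(1 - 414))) + ((14*9)*(-21))/30160 = (172 + 123*94)/((-414*(-413))) + (126*(-21))*(1/30160) = (172 + 11562)/170982 - 2646*1/30160 = 11734*(1/170982) - 1323/15080 = 5867/85491 - 1323/15080 = -24630233/1289204280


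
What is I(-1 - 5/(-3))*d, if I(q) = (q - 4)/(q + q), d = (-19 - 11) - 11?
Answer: 205/2 ≈ 102.50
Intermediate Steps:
d = -41 (d = -30 - 11 = -41)
I(q) = (-4 + q)/(2*q) (I(q) = (-4 + q)/((2*q)) = (-4 + q)*(1/(2*q)) = (-4 + q)/(2*q))
I(-1 - 5/(-3))*d = ((-4 + (-1 - 5/(-3)))/(2*(-1 - 5/(-3))))*(-41) = ((-4 + (-1 - 5*(-1)/3))/(2*(-1 - 5*(-1)/3)))*(-41) = ((-4 + (-1 - 1*(-5/3)))/(2*(-1 - 1*(-5/3))))*(-41) = ((-4 + (-1 + 5/3))/(2*(-1 + 5/3)))*(-41) = ((-4 + 2/3)/(2*(2/3)))*(-41) = ((1/2)*(3/2)*(-10/3))*(-41) = -5/2*(-41) = 205/2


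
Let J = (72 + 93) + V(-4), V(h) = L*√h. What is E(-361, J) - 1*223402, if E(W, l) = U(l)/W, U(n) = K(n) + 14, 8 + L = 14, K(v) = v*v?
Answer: -80675217/361 - 3960*I/361 ≈ -2.2348e+5 - 10.97*I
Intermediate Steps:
K(v) = v²
L = 6 (L = -8 + 14 = 6)
U(n) = 14 + n² (U(n) = n² + 14 = 14 + n²)
V(h) = 6*√h
J = 165 + 12*I (J = (72 + 93) + 6*√(-4) = 165 + 6*(2*I) = 165 + 12*I ≈ 165.0 + 12.0*I)
E(W, l) = (14 + l²)/W
E(-361, J) - 1*223402 = (14 + (165 + 12*I)²)/(-361) - 1*223402 = -(14 + (165 + 12*I)²)/361 - 223402 = (-14/361 - (165 + 12*I)²/361) - 223402 = -80648136/361 - (165 + 12*I)²/361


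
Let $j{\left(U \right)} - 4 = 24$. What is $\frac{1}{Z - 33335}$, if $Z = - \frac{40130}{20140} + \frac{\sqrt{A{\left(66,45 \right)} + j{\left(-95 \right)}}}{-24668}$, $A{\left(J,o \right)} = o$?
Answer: $- \frac{20570897425800902152}{685771854274658768337627} + \frac{25014560732 \sqrt{73}}{685771854274658768337627} \approx -2.9997 \cdot 10^{-5}$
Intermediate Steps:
$j{\left(U \right)} = 28$ ($j{\left(U \right)} = 4 + 24 = 28$)
$Z = - \frac{4013}{2014} - \frac{\sqrt{73}}{24668}$ ($Z = - \frac{40130}{20140} + \frac{\sqrt{45 + 28}}{-24668} = \left(-40130\right) \frac{1}{20140} + \sqrt{73} \left(- \frac{1}{24668}\right) = - \frac{4013}{2014} - \frac{\sqrt{73}}{24668} \approx -1.9929$)
$\frac{1}{Z - 33335} = \frac{1}{\left(- \frac{4013}{2014} - \frac{\sqrt{73}}{24668}\right) - 33335} = \frac{1}{- \frac{67140703}{2014} - \frac{\sqrt{73}}{24668}}$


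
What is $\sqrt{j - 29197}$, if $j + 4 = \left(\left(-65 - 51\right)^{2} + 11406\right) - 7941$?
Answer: $2 i \sqrt{3070} \approx 110.82 i$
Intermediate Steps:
$j = 16917$ ($j = -4 - \left(-3465 - \left(-65 - 51\right)^{2}\right) = -4 + \left(\left(\left(-116\right)^{2} + 11406\right) - 7941\right) = -4 + \left(\left(13456 + 11406\right) - 7941\right) = -4 + \left(24862 - 7941\right) = -4 + 16921 = 16917$)
$\sqrt{j - 29197} = \sqrt{16917 - 29197} = \sqrt{-12280} = 2 i \sqrt{3070}$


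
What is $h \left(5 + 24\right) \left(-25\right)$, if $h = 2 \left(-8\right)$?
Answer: $11600$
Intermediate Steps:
$h = -16$
$h \left(5 + 24\right) \left(-25\right) = - 16 \left(5 + 24\right) \left(-25\right) = \left(-16\right) 29 \left(-25\right) = \left(-464\right) \left(-25\right) = 11600$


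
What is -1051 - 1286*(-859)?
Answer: 1103623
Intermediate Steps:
-1051 - 1286*(-859) = -1051 + 1104674 = 1103623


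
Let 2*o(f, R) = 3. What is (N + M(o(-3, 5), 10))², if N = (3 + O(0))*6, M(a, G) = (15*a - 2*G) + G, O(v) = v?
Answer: 3721/4 ≈ 930.25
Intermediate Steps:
o(f, R) = 3/2 (o(f, R) = (½)*3 = 3/2)
M(a, G) = -G + 15*a (M(a, G) = (-2*G + 15*a) + G = -G + 15*a)
N = 18 (N = (3 + 0)*6 = 3*6 = 18)
(N + M(o(-3, 5), 10))² = (18 + (-1*10 + 15*(3/2)))² = (18 + (-10 + 45/2))² = (18 + 25/2)² = (61/2)² = 3721/4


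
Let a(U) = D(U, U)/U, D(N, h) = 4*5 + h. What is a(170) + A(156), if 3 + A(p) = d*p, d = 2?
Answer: 5272/17 ≈ 310.12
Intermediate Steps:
D(N, h) = 20 + h
A(p) = -3 + 2*p
a(U) = (20 + U)/U
a(170) + A(156) = (20 + 170)/170 + (-3 + 2*156) = (1/170)*190 + (-3 + 312) = 19/17 + 309 = 5272/17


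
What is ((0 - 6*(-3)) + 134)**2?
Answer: 23104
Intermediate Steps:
((0 - 6*(-3)) + 134)**2 = ((0 + 18) + 134)**2 = (18 + 134)**2 = 152**2 = 23104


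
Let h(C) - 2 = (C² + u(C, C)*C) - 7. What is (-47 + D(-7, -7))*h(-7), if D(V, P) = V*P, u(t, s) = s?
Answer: 186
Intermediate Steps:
h(C) = -5 + 2*C² (h(C) = 2 + ((C² + C*C) - 7) = 2 + ((C² + C²) - 7) = 2 + (2*C² - 7) = 2 + (-7 + 2*C²) = -5 + 2*C²)
D(V, P) = P*V
(-47 + D(-7, -7))*h(-7) = (-47 - 7*(-7))*(-5 + 2*(-7)²) = (-47 + 49)*(-5 + 2*49) = 2*(-5 + 98) = 2*93 = 186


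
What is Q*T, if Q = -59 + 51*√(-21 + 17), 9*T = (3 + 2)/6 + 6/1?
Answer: -2419/54 + 697*I/9 ≈ -44.796 + 77.444*I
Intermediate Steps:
T = 41/54 (T = ((3 + 2)/6 + 6/1)/9 = (5*(⅙) + 6*1)/9 = (⅚ + 6)/9 = (⅑)*(41/6) = 41/54 ≈ 0.75926)
Q = -59 + 102*I (Q = -59 + 51*√(-4) = -59 + 51*(2*I) = -59 + 102*I ≈ -59.0 + 102.0*I)
Q*T = (-59 + 102*I)*(41/54) = -2419/54 + 697*I/9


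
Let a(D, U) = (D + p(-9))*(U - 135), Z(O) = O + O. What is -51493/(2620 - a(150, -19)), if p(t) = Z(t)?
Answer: -51493/22948 ≈ -2.2439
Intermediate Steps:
Z(O) = 2*O
p(t) = 2*t
a(D, U) = (-135 + U)*(-18 + D) (a(D, U) = (D + 2*(-9))*(U - 135) = (D - 18)*(-135 + U) = (-18 + D)*(-135 + U) = (-135 + U)*(-18 + D))
-51493/(2620 - a(150, -19)) = -51493/(2620 - (2430 - 135*150 - 18*(-19) + 150*(-19))) = -51493/(2620 - (2430 - 20250 + 342 - 2850)) = -51493/(2620 - 1*(-20328)) = -51493/(2620 + 20328) = -51493/22948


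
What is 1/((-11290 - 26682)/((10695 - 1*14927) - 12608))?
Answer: 4210/9493 ≈ 0.44348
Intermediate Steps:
1/((-11290 - 26682)/((10695 - 1*14927) - 12608)) = 1/(-37972/((10695 - 14927) - 12608)) = 1/(-37972/(-4232 - 12608)) = 1/(-37972/(-16840)) = 1/(-37972*(-1/16840)) = 1/(9493/4210) = 4210/9493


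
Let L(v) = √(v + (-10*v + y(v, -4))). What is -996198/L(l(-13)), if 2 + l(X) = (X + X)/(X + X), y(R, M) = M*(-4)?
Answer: -996198/5 ≈ -1.9924e+5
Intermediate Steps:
y(R, M) = -4*M
l(X) = -1 (l(X) = -2 + (X + X)/(X + X) = -2 + (2*X)/((2*X)) = -2 + (2*X)*(1/(2*X)) = -2 + 1 = -1)
L(v) = √(16 - 9*v) (L(v) = √(v + (-10*v - 4*(-4))) = √(v + (-10*v + 16)) = √(v + (16 - 10*v)) = √(16 - 9*v))
-996198/L(l(-13)) = -996198/√(16 - 9*(-1)) = -996198/√(16 + 9) = -996198/(√25) = -996198/5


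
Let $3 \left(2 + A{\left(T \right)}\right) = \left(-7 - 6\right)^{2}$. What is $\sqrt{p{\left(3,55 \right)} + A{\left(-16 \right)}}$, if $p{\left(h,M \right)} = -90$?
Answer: $\frac{i \sqrt{321}}{3} \approx 5.9722 i$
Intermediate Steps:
$A{\left(T \right)} = \frac{163}{3}$ ($A{\left(T \right)} = -2 + \frac{\left(-7 - 6\right)^{2}}{3} = -2 + \frac{\left(-13\right)^{2}}{3} = -2 + \frac{1}{3} \cdot 169 = -2 + \frac{169}{3} = \frac{163}{3}$)
$\sqrt{p{\left(3,55 \right)} + A{\left(-16 \right)}} = \sqrt{-90 + \frac{163}{3}} = \sqrt{- \frac{107}{3}} = \frac{i \sqrt{321}}{3}$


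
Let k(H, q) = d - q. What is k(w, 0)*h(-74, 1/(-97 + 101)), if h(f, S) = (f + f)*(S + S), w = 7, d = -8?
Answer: 592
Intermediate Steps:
k(H, q) = -8 - q
h(f, S) = 4*S*f (h(f, S) = (2*f)*(2*S) = 4*S*f)
k(w, 0)*h(-74, 1/(-97 + 101)) = (-8 - 1*0)*(4*(-74)/(-97 + 101)) = (-8 + 0)*(4*(-74)/4) = -32*(-74)/4 = -8*(-74) = 592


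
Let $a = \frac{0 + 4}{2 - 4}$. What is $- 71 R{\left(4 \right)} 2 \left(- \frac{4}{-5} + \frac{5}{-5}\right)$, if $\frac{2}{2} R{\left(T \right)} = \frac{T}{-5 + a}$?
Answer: $- \frac{568}{35} \approx -16.229$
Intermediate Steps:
$a = -2$ ($a = \frac{4}{-2} = 4 \left(- \frac{1}{2}\right) = -2$)
$R{\left(T \right)} = - \frac{T}{7}$ ($R{\left(T \right)} = \frac{T}{-5 - 2} = \frac{T}{-7} = - \frac{T}{7}$)
$- 71 R{\left(4 \right)} 2 \left(- \frac{4}{-5} + \frac{5}{-5}\right) = - 71 \left(- \frac{1}{7}\right) 4 \cdot 2 \left(- \frac{4}{-5} + \frac{5}{-5}\right) = - 71 \left(- \frac{4}{7}\right) 2 \left(\left(-4\right) \left(- \frac{1}{5}\right) + 5 \left(- \frac{1}{5}\right)\right) = - 71 \left(- \frac{8 \left(\frac{4}{5} - 1\right)}{7}\right) = - 71 \left(\left(- \frac{8}{7}\right) \left(- \frac{1}{5}\right)\right) = \left(-71\right) \frac{8}{35} = - \frac{568}{35}$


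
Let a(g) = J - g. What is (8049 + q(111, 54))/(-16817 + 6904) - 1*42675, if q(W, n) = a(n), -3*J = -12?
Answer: -423045274/9913 ≈ -42676.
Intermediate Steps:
J = 4 (J = -⅓*(-12) = 4)
a(g) = 4 - g
q(W, n) = 4 - n
(8049 + q(111, 54))/(-16817 + 6904) - 1*42675 = (8049 + (4 - 1*54))/(-16817 + 6904) - 1*42675 = (8049 + (4 - 54))/(-9913) - 42675 = (8049 - 50)*(-1/9913) - 42675 = 7999*(-1/9913) - 42675 = -7999/9913 - 42675 = -423045274/9913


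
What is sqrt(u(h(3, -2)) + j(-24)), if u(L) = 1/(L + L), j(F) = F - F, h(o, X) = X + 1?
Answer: I*sqrt(2)/2 ≈ 0.70711*I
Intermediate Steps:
h(o, X) = 1 + X
j(F) = 0
u(L) = 1/(2*L)
sqrt(u(h(3, -2)) + j(-24)) = sqrt(1/(2*(1 - 2)) + 0) = sqrt((1/2)/(-1) + 0) = sqrt((1/2)*(-1) + 0) = sqrt(-1/2 + 0) = sqrt(-1/2) = I*sqrt(2)/2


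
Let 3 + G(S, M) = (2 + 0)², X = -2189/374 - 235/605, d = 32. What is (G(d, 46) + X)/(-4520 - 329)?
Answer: 21563/19948786 ≈ 0.0010809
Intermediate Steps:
X = -25677/4114 (X = -2189*1/374 - 235*1/605 = -199/34 - 47/121 = -25677/4114 ≈ -6.2414)
G(S, M) = 1 (G(S, M) = -3 + (2 + 0)² = -3 + 2² = -3 + 4 = 1)
(G(d, 46) + X)/(-4520 - 329) = (1 - 25677/4114)/(-4520 - 329) = -21563/4114/(-4849) = -21563/4114*(-1/4849) = 21563/19948786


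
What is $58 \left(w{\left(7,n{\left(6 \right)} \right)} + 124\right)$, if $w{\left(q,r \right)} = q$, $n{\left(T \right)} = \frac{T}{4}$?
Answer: $7598$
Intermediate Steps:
$n{\left(T \right)} = \frac{T}{4}$ ($n{\left(T \right)} = T \frac{1}{4} = \frac{T}{4}$)
$58 \left(w{\left(7,n{\left(6 \right)} \right)} + 124\right) = 58 \left(7 + 124\right) = 58 \cdot 131 = 7598$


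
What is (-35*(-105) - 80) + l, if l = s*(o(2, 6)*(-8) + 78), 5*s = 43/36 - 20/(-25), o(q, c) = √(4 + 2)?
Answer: 543917/150 - 718*√6/225 ≈ 3618.3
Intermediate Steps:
o(q, c) = √6
s = 359/900 (s = (43/36 - 20/(-25))/5 = (43*(1/36) - 20*(-1/25))/5 = (43/36 + ⅘)/5 = (⅕)*(359/180) = 359/900 ≈ 0.39889)
l = 4667/150 - 718*√6/225 (l = 359*(√6*(-8) + 78)/900 = 359*(-8*√6 + 78)/900 = 359*(78 - 8*√6)/900 = 4667/150 - 718*√6/225 ≈ 23.297)
(-35*(-105) - 80) + l = (-35*(-105) - 80) + (4667/150 - 718*√6/225) = (3675 - 80) + (4667/150 - 718*√6/225) = 3595 + (4667/150 - 718*√6/225) = 543917/150 - 718*√6/225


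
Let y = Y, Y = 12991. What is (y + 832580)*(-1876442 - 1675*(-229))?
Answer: -1262325042057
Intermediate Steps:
y = 12991
(y + 832580)*(-1876442 - 1675*(-229)) = (12991 + 832580)*(-1876442 - 1675*(-229)) = 845571*(-1876442 + 383575) = 845571*(-1492867) = -1262325042057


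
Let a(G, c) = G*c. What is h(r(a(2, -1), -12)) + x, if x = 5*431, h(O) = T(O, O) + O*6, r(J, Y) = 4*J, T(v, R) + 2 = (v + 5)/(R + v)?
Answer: 33683/16 ≈ 2105.2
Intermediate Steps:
T(v, R) = -2 + (5 + v)/(R + v) (T(v, R) = -2 + (v + 5)/(R + v) = -2 + (5 + v)/(R + v))
h(O) = 6*O + (5 - 3*O)/(2*O) (h(O) = (5 - O - 2*O)/(O + O) + O*6 = (5 - 3*O)/((2*O)) + 6*O = (1/(2*O))*(5 - 3*O) + 6*O = (5 - 3*O)/(2*O) + 6*O = 6*O + (5 - 3*O)/(2*O))
x = 2155
h(r(a(2, -1), -12)) + x = (-3/2 + 6*(4*(2*(-1))) + 5/(2*((4*(2*(-1)))))) + 2155 = (-3/2 + 6*(4*(-2)) + 5/(2*((4*(-2))))) + 2155 = (-3/2 + 6*(-8) + (5/2)/(-8)) + 2155 = (-3/2 - 48 + (5/2)*(-⅛)) + 2155 = (-3/2 - 48 - 5/16) + 2155 = -797/16 + 2155 = 33683/16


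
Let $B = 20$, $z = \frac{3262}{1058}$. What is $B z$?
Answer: $\frac{32620}{529} \approx 61.664$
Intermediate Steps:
$z = \frac{1631}{529}$ ($z = 3262 \cdot \frac{1}{1058} = \frac{1631}{529} \approx 3.0832$)
$B z = 20 \cdot \frac{1631}{529} = \frac{32620}{529}$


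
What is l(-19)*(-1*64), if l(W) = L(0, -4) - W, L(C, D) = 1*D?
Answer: -960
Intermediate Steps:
L(C, D) = D
l(W) = -4 - W
l(-19)*(-1*64) = (-4 - 1*(-19))*(-1*64) = (-4 + 19)*(-64) = 15*(-64) = -960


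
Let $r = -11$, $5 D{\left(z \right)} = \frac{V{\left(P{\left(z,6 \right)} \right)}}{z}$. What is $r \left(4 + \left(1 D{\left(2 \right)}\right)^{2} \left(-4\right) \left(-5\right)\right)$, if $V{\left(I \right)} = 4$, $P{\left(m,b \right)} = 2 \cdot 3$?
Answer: $- \frac{396}{5} \approx -79.2$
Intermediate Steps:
$P{\left(m,b \right)} = 6$
$D{\left(z \right)} = \frac{4}{5 z}$ ($D{\left(z \right)} = \frac{4 \frac{1}{z}}{5} = \frac{4}{5 z}$)
$r \left(4 + \left(1 D{\left(2 \right)}\right)^{2} \left(-4\right) \left(-5\right)\right) = - 11 \left(4 + \left(1 \frac{4}{5 \cdot 2}\right)^{2} \left(-4\right) \left(-5\right)\right) = - 11 \left(4 + \left(1 \cdot \frac{4}{5} \cdot \frac{1}{2}\right)^{2} \left(-4\right) \left(-5\right)\right) = - 11 \left(4 + \left(1 \cdot \frac{2}{5}\right)^{2} \left(-4\right) \left(-5\right)\right) = - 11 \left(4 + \left(\frac{2}{5}\right)^{2} \left(-4\right) \left(-5\right)\right) = - 11 \left(4 + \frac{4}{25} \left(-4\right) \left(-5\right)\right) = - 11 \left(4 - - \frac{16}{5}\right) = - 11 \left(4 + \frac{16}{5}\right) = \left(-11\right) \frac{36}{5} = - \frac{396}{5}$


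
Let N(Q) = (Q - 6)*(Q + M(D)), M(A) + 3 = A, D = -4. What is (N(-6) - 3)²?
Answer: 23409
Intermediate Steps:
M(A) = -3 + A
N(Q) = (-7 + Q)*(-6 + Q) (N(Q) = (Q - 6)*(Q + (-3 - 4)) = (-6 + Q)*(Q - 7) = (-6 + Q)*(-7 + Q) = (-7 + Q)*(-6 + Q))
(N(-6) - 3)² = ((42 + (-6)² - 13*(-6)) - 3)² = ((42 + 36 + 78) - 3)² = (156 - 3)² = 153² = 23409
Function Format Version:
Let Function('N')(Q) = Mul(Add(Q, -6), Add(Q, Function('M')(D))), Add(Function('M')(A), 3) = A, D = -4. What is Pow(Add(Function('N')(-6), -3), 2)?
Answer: 23409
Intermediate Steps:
Function('M')(A) = Add(-3, A)
Function('N')(Q) = Mul(Add(-7, Q), Add(-6, Q)) (Function('N')(Q) = Mul(Add(Q, -6), Add(Q, Add(-3, -4))) = Mul(Add(-6, Q), Add(Q, -7)) = Mul(Add(-6, Q), Add(-7, Q)) = Mul(Add(-7, Q), Add(-6, Q)))
Pow(Add(Function('N')(-6), -3), 2) = Pow(Add(Add(42, Pow(-6, 2), Mul(-13, -6)), -3), 2) = Pow(Add(Add(42, 36, 78), -3), 2) = Pow(Add(156, -3), 2) = Pow(153, 2) = 23409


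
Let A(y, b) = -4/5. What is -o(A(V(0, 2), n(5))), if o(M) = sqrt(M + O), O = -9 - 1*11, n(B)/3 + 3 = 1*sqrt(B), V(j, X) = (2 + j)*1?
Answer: -2*I*sqrt(130)/5 ≈ -4.5607*I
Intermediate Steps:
V(j, X) = 2 + j
n(B) = -9 + 3*sqrt(B) (n(B) = -9 + 3*(1*sqrt(B)) = -9 + 3*sqrt(B))
A(y, b) = -4/5 (A(y, b) = -4*1/5 = -4/5)
O = -20 (O = -9 - 11 = -20)
o(M) = sqrt(-20 + M) (o(M) = sqrt(M - 20) = sqrt(-20 + M))
-o(A(V(0, 2), n(5))) = -sqrt(-20 - 4/5) = -sqrt(-104/5) = -2*I*sqrt(130)/5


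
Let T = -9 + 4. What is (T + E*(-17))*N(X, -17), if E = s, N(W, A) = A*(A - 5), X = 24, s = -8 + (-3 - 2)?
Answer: 80784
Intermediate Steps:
s = -13 (s = -8 - 5 = -13)
N(W, A) = A*(-5 + A)
E = -13
T = -5
(T + E*(-17))*N(X, -17) = (-5 - 13*(-17))*(-17*(-5 - 17)) = (-5 + 221)*(-17*(-22)) = 216*374 = 80784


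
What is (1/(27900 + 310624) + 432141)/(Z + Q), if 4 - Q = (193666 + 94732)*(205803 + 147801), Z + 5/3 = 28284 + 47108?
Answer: -438870299655/103566621928122332 ≈ -4.2376e-6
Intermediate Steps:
Z = 226171/3 (Z = -5/3 + (28284 + 47108) = -5/3 + 75392 = 226171/3 ≈ 75390.)
Q = -101978686388 (Q = 4 - (193666 + 94732)*(205803 + 147801) = 4 - 288398*353604 = 4 - 1*101978686392 = 4 - 101978686392 = -101978686388)
(1/(27900 + 310624) + 432141)/(Z + Q) = (1/(27900 + 310624) + 432141)/(226171/3 - 101978686388) = (1/338524 + 432141)/(-305935832993/3) = (1/338524 + 432141)*(-3/305935832993) = (146290099885/338524)*(-3/305935832993) = -438870299655/103566621928122332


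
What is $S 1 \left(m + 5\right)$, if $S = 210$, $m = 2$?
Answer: $1470$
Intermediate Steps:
$S 1 \left(m + 5\right) = 210 \cdot 1 \left(2 + 5\right) = 210 \cdot 1 \cdot 7 = 210 \cdot 7 = 1470$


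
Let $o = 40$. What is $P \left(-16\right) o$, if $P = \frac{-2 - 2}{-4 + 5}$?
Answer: $2560$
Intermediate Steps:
$P = -4$ ($P = - \frac{4}{1} = \left(-4\right) 1 = -4$)
$P \left(-16\right) o = \left(-4\right) \left(-16\right) 40 = 64 \cdot 40 = 2560$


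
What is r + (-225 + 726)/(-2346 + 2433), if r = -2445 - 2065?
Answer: -130623/29 ≈ -4504.2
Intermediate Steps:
r = -4510
r + (-225 + 726)/(-2346 + 2433) = -4510 + (-225 + 726)/(-2346 + 2433) = -4510 + 501/87 = -4510 + 501*(1/87) = -4510 + 167/29 = -130623/29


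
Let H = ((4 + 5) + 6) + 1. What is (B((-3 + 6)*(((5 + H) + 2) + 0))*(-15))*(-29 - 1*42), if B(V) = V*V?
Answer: 5070465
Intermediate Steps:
H = 16 (H = (9 + 6) + 1 = 15 + 1 = 16)
B(V) = V²
(B((-3 + 6)*(((5 + H) + 2) + 0))*(-15))*(-29 - 1*42) = (((-3 + 6)*(((5 + 16) + 2) + 0))²*(-15))*(-29 - 1*42) = ((3*((21 + 2) + 0))²*(-15))*(-29 - 42) = ((3*(23 + 0))²*(-15))*(-71) = ((3*23)²*(-15))*(-71) = (69²*(-15))*(-71) = (4761*(-15))*(-71) = -71415*(-71) = 5070465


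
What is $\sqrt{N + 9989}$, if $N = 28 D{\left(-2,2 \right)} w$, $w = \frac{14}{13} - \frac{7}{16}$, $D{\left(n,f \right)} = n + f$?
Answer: $\sqrt{9989} \approx 99.945$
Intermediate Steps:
$D{\left(n,f \right)} = f + n$
$w = \frac{133}{208}$ ($w = 14 \cdot \frac{1}{13} - \frac{7}{16} = \frac{14}{13} - \frac{7}{16} = \frac{133}{208} \approx 0.63942$)
$N = 0$ ($N = 28 \left(2 - 2\right) \frac{133}{208} = 28 \cdot 0 \cdot \frac{133}{208} = 0 \cdot \frac{133}{208} = 0$)
$\sqrt{N + 9989} = \sqrt{0 + 9989} = \sqrt{9989}$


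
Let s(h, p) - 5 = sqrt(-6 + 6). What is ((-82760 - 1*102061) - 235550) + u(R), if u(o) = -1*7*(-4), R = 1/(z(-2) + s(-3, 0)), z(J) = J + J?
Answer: -420343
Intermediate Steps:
z(J) = 2*J
s(h, p) = 5 (s(h, p) = 5 + sqrt(-6 + 6) = 5 + sqrt(0) = 5 + 0 = 5)
R = 1 (R = 1/(2*(-2) + 5) = 1/(-4 + 5) = 1/1 = 1)
u(o) = 28 (u(o) = -7*(-4) = 28)
((-82760 - 1*102061) - 235550) + u(R) = ((-82760 - 1*102061) - 235550) + 28 = ((-82760 - 102061) - 235550) + 28 = (-184821 - 235550) + 28 = -420371 + 28 = -420343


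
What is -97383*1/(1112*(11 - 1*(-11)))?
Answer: -8853/2224 ≈ -3.9807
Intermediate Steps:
-97383*1/(1112*(11 - 1*(-11))) = -97383*1/(1112*(11 + 11)) = -97383/(22*1112) = -97383/24464 = -97383*1/24464 = -8853/2224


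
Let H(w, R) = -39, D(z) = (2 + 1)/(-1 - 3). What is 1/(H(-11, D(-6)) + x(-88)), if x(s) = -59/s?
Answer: -88/3373 ≈ -0.026090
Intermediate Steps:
D(z) = -¾ (D(z) = 3/(-4) = 3*(-¼) = -¾)
1/(H(-11, D(-6)) + x(-88)) = 1/(-39 - 59/(-88)) = 1/(-39 - 59*(-1/88)) = 1/(-39 + 59/88) = 1/(-3373/88) = -88/3373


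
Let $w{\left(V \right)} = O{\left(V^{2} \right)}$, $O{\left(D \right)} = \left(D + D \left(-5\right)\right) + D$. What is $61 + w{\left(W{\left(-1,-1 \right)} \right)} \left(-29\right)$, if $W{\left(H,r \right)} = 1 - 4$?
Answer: $844$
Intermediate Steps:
$W{\left(H,r \right)} = -3$ ($W{\left(H,r \right)} = 1 - 4 = -3$)
$O{\left(D \right)} = - 3 D$ ($O{\left(D \right)} = \left(D - 5 D\right) + D = - 4 D + D = - 3 D$)
$w{\left(V \right)} = - 3 V^{2}$
$61 + w{\left(W{\left(-1,-1 \right)} \right)} \left(-29\right) = 61 + - 3 \left(-3\right)^{2} \left(-29\right) = 61 + \left(-3\right) 9 \left(-29\right) = 61 - -783 = 61 + 783 = 844$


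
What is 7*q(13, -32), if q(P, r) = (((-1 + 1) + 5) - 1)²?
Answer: 112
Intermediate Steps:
q(P, r) = 16 (q(P, r) = ((0 + 5) - 1)² = (5 - 1)² = 4² = 16)
7*q(13, -32) = 7*16 = 112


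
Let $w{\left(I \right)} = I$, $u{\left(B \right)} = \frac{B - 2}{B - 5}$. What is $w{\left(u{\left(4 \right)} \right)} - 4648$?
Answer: $-4650$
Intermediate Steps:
$u{\left(B \right)} = \frac{-2 + B}{-5 + B}$
$w{\left(u{\left(4 \right)} \right)} - 4648 = \frac{-2 + 4}{-5 + 4} - 4648 = \frac{1}{-1} \cdot 2 - 4648 = \left(-1\right) 2 - 4648 = -2 - 4648 = -4650$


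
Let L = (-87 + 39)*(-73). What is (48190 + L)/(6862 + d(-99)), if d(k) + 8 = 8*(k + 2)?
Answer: 25847/3039 ≈ 8.5051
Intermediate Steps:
L = 3504 (L = -48*(-73) = 3504)
d(k) = 8 + 8*k (d(k) = -8 + 8*(k + 2) = -8 + 8*(2 + k) = -8 + (16 + 8*k) = 8 + 8*k)
(48190 + L)/(6862 + d(-99)) = (48190 + 3504)/(6862 + (8 + 8*(-99))) = 51694/(6862 + (8 - 792)) = 51694/(6862 - 784) = 51694/6078 = 51694*(1/6078) = 25847/3039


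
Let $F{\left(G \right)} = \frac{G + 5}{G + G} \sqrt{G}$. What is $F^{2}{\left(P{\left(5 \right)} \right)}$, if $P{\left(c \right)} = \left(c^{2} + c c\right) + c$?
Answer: $\frac{180}{11} \approx 16.364$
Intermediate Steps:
$P{\left(c \right)} = c + 2 c^{2}$ ($P{\left(c \right)} = \left(c^{2} + c^{2}\right) + c = 2 c^{2} + c = c + 2 c^{2}$)
$F{\left(G \right)} = \frac{5 + G}{2 \sqrt{G}}$ ($F{\left(G \right)} = \frac{5 + G}{2 G} \sqrt{G} = \frac{5 + G}{2 \sqrt{G}}$)
$F^{2}{\left(P{\left(5 \right)} \right)} = \left(\frac{5 + 5 \left(1 + 2 \cdot 5\right)}{2 \sqrt{5} \sqrt{1 + 2 \cdot 5}}\right)^{2} = \left(\frac{5 + 5 \left(1 + 10\right)}{2 \sqrt{5} \sqrt{1 + 10}}\right)^{2} = \left(\frac{5 + 5 \cdot 11}{2 \sqrt{55}}\right)^{2} = \left(\frac{5 + 55}{2 \sqrt{55}}\right)^{2} = \left(\frac{1}{2} \frac{\sqrt{55}}{55} \cdot 60\right)^{2} = \left(\frac{6 \sqrt{55}}{11}\right)^{2} = \frac{180}{11}$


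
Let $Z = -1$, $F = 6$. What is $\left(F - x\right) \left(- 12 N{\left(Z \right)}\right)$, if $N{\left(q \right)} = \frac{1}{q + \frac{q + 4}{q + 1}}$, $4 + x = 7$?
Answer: $0$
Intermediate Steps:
$x = 3$ ($x = -4 + 7 = 3$)
$N{\left(q \right)} = \frac{1}{q + \frac{4 + q}{1 + q}}$
$\left(F - x\right) \left(- 12 N{\left(Z \right)}\right) = \left(6 - 3\right) \left(- 12 \frac{1 - 1}{4 + \left(-1\right)^{2} + 2 \left(-1\right)}\right) = \left(6 - 3\right) \left(- 12 \frac{1}{4 + 1 - 2} \cdot 0\right) = 3 \left(- 12 \cdot \frac{1}{3} \cdot 0\right) = 3 \left(\left(-12\right) 0\right) = 3 \cdot 0 = 0$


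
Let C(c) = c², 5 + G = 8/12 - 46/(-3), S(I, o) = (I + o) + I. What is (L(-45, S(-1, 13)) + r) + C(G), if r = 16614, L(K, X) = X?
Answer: 16746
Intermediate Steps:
S(I, o) = o + 2*I
G = 11 (G = -5 + (8/12 - 46/(-3)) = -5 + (8*(1/12) - 46*(-⅓)) = -5 + (⅔ + 46/3) = -5 + 16 = 11)
(L(-45, S(-1, 13)) + r) + C(G) = ((13 + 2*(-1)) + 16614) + 11² = ((13 - 2) + 16614) + 121 = (11 + 16614) + 121 = 16625 + 121 = 16746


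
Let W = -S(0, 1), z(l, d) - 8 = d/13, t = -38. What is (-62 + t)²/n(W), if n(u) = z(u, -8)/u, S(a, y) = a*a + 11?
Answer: -89375/6 ≈ -14896.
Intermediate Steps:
z(l, d) = 8 + d/13
S(a, y) = 11 + a² (S(a, y) = a² + 11 = 11 + a²)
W = -11 (W = -(11 + 0²) = -(11 + 0) = -1*11 = -11)
n(u) = 96/(13*u) (n(u) = (8 + (1/13)*(-8))/u = (8 - 8/13)/u = 96/(13*u))
(-62 + t)²/n(W) = (-62 - 38)²/(((96/13)/(-11))) = (-100)²/(((96/13)*(-1/11))) = 10000/(-96/143) = 10000*(-143/96) = -89375/6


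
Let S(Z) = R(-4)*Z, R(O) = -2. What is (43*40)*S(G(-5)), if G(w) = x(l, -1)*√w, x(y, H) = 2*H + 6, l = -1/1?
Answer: -13760*I*√5 ≈ -30768.0*I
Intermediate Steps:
l = -1 (l = -1*1 = -1)
x(y, H) = 6 + 2*H
G(w) = 4*√w (G(w) = (6 + 2*(-1))*√w = (6 - 2)*√w = 4*√w)
S(Z) = -2*Z
(43*40)*S(G(-5)) = (43*40)*(-8*√(-5)) = 1720*(-8*I*√5) = -13760*I*√5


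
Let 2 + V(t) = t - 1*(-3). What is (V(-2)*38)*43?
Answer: -1634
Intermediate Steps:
V(t) = 1 + t (V(t) = -2 + (t - 1*(-3)) = -2 + (t + 3) = -2 + (3 + t) = 1 + t)
(V(-2)*38)*43 = ((1 - 2)*38)*43 = -1*38*43 = -38*43 = -1634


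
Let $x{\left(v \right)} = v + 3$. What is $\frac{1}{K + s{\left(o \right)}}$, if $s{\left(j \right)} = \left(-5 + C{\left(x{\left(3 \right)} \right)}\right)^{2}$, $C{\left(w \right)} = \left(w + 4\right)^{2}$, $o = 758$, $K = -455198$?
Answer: $- \frac{1}{446173} \approx -2.2413 \cdot 10^{-6}$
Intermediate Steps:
$x{\left(v \right)} = 3 + v$
$C{\left(w \right)} = \left(4 + w\right)^{2}$
$s{\left(j \right)} = 9025$ ($s{\left(j \right)} = \left(-5 + \left(4 + \left(3 + 3\right)\right)^{2}\right)^{2} = \left(-5 + \left(4 + 6\right)^{2}\right)^{2} = \left(-5 + 10^{2}\right)^{2} = \left(-5 + 100\right)^{2} = 95^{2} = 9025$)
$\frac{1}{K + s{\left(o \right)}} = \frac{1}{-455198 + 9025} = \frac{1}{-446173} = - \frac{1}{446173}$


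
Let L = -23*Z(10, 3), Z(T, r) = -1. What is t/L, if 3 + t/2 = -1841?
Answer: -3688/23 ≈ -160.35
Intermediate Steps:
t = -3688 (t = -6 + 2*(-1841) = -6 - 3682 = -3688)
L = 23 (L = -23*(-1) = 23)
t/L = -3688/23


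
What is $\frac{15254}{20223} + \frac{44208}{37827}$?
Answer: $\frac{18160882}{9444141} \approx 1.923$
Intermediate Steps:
$\frac{15254}{20223} + \frac{44208}{37827} = 15254 \cdot \frac{1}{20223} + 44208 \cdot \frac{1}{37827} = \frac{15254}{20223} + \frac{4912}{4203} = \frac{18160882}{9444141}$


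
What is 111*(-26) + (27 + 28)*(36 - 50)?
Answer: -3656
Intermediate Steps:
111*(-26) + (27 + 28)*(36 - 50) = -2886 + 55*(-14) = -2886 - 770 = -3656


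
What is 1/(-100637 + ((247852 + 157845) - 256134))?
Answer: 1/48926 ≈ 2.0439e-5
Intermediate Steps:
1/(-100637 + ((247852 + 157845) - 256134)) = 1/(-100637 + (405697 - 256134)) = 1/(-100637 + 149563) = 1/48926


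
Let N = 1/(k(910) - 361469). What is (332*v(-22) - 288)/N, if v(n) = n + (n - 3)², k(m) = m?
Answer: -72078628572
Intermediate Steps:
v(n) = n + (-3 + n)²
N = -1/360559 (N = 1/(910 - 361469) = 1/(-360559) = -1/360559 ≈ -2.7735e-6)
(332*v(-22) - 288)/N = (332*(-22 + (-3 - 22)²) - 288)/(-1/360559) = (332*(-22 + (-25)²) - 288)*(-360559) = (332*(-22 + 625) - 288)*(-360559) = (332*603 - 288)*(-360559) = (200196 - 288)*(-360559) = 199908*(-360559) = -72078628572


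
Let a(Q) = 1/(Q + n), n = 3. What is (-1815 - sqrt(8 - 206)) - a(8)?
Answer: -19966/11 - 3*I*sqrt(22) ≈ -1815.1 - 14.071*I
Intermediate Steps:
a(Q) = 1/(3 + Q) (a(Q) = 1/(Q + 3) = 1/(3 + Q))
(-1815 - sqrt(8 - 206)) - a(8) = (-1815 - sqrt(8 - 206)) - 1/(3 + 8) = (-1815 - sqrt(-198)) - 1/11 = (-1815 - 3*I*sqrt(22)) - 1*1/11 = (-1815 - 3*I*sqrt(22)) - 1/11 = -19966/11 - 3*I*sqrt(22)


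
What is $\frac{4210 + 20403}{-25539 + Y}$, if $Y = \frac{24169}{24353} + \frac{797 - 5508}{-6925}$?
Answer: $- \frac{4150847693825}{4306730426667} \approx -0.96381$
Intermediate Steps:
$Y = \frac{282097308}{168644525}$ ($Y = 24169 \cdot \frac{1}{24353} + \left(797 - 5508\right) \left(- \frac{1}{6925}\right) = \frac{24169}{24353} - - \frac{4711}{6925} = \frac{24169}{24353} + \frac{4711}{6925} = \frac{282097308}{168644525} \approx 1.6727$)
$\frac{4210 + 20403}{-25539 + Y} = \frac{4210 + 20403}{-25539 + \frac{282097308}{168644525}} = \frac{24613}{- \frac{4306730426667}{168644525}} = 24613 \left(- \frac{168644525}{4306730426667}\right) = - \frac{4150847693825}{4306730426667}$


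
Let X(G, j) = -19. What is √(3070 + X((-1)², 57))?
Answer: 3*√339 ≈ 55.236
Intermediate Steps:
√(3070 + X((-1)², 57)) = √(3070 - 19) = √3051 = 3*√339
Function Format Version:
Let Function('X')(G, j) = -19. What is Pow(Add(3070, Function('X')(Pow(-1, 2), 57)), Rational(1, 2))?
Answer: Mul(3, Pow(339, Rational(1, 2))) ≈ 55.236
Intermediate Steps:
Pow(Add(3070, Function('X')(Pow(-1, 2), 57)), Rational(1, 2)) = Pow(Add(3070, -19), Rational(1, 2)) = Pow(3051, Rational(1, 2)) = Mul(3, Pow(339, Rational(1, 2)))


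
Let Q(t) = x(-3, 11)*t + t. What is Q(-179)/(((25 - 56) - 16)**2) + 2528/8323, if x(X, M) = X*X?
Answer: -9313818/18385507 ≈ -0.50659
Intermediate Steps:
x(X, M) = X**2
Q(t) = 10*t (Q(t) = (-3)**2*t + t = 9*t + t = 10*t)
Q(-179)/(((25 - 56) - 16)**2) + 2528/8323 = (10*(-179))/(((25 - 56) - 16)**2) + 2528/8323 = -1790/(-31 - 16)**2 + 2528*(1/8323) = -1790/((-47)**2) + 2528/8323 = -1790/2209 + 2528/8323 = -9313818/18385507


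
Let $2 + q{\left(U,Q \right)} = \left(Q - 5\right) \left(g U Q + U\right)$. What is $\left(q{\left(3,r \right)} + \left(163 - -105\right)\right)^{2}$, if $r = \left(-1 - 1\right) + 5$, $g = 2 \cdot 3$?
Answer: $23104$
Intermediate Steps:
$g = 6$
$r = 3$ ($r = -2 + 5 = 3$)
$q{\left(U,Q \right)} = -2 + \left(-5 + Q\right) \left(U + 6 Q U\right)$ ($q{\left(U,Q \right)} = -2 + \left(Q - 5\right) \left(6 U Q + U\right) = -2 + \left(-5 + Q\right) \left(6 Q U + U\right) = -2 + \left(-5 + Q\right) \left(U + 6 Q U\right)$)
$\left(q{\left(3,r \right)} + \left(163 - -105\right)\right)^{2} = \left(\left(-2 - 15 - 87 \cdot 3 + 6 \cdot 3 \cdot 3^{2}\right) + \left(163 - -105\right)\right)^{2} = \left(\left(-2 - 15 - 261 + 6 \cdot 3 \cdot 9\right) + \left(163 + 105\right)\right)^{2} = \left(\left(-2 - 15 - 261 + 162\right) + 268\right)^{2} = \left(-116 + 268\right)^{2} = 152^{2} = 23104$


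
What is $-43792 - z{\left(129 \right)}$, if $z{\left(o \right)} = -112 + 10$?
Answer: $-43690$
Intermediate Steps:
$z{\left(o \right)} = -102$
$-43792 - z{\left(129 \right)} = -43792 - -102 = -43792 + 102 = -43690$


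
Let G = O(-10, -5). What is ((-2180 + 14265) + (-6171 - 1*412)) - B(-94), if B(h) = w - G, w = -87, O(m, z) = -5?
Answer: 5584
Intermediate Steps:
G = -5
B(h) = -82 (B(h) = -87 - 1*(-5) = -87 + 5 = -82)
((-2180 + 14265) + (-6171 - 1*412)) - B(-94) = ((-2180 + 14265) + (-6171 - 1*412)) - 1*(-82) = (12085 + (-6171 - 412)) + 82 = (12085 - 6583) + 82 = 5502 + 82 = 5584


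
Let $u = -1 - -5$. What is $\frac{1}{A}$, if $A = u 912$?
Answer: $\frac{1}{3648} \approx 0.00027412$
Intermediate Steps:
$u = 4$ ($u = -1 + 5 = 4$)
$A = 3648$ ($A = 4 \cdot 912 = 3648$)
$\frac{1}{A} = \frac{1}{3648}$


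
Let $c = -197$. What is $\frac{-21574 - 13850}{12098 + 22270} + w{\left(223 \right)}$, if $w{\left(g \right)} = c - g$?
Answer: $- \frac{150729}{358} \approx -421.03$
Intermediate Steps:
$w{\left(g \right)} = -197 - g$
$\frac{-21574 - 13850}{12098 + 22270} + w{\left(223 \right)} = \frac{-21574 - 13850}{12098 + 22270} - 420 = - \frac{35424}{34368} - 420 = \left(-35424\right) \frac{1}{34368} - 420 = - \frac{369}{358} - 420 = - \frac{150729}{358}$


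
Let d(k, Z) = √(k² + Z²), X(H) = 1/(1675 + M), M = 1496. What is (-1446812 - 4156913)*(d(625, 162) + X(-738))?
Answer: -5603725/3171 - 5603725*√416869 ≈ -3.6181e+9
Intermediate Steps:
X(H) = 1/3171 (X(H) = 1/(1675 + 1496) = 1/3171)
d(k, Z) = √(Z² + k²)
(-1446812 - 4156913)*(d(625, 162) + X(-738)) = (-1446812 - 4156913)*(√(162² + 625²) + 1/3171) = -5603725*(√(26244 + 390625) + 1/3171) = -5603725*(√416869 + 1/3171) = -5603725*(1/3171 + √416869) = -5603725/3171 - 5603725*√416869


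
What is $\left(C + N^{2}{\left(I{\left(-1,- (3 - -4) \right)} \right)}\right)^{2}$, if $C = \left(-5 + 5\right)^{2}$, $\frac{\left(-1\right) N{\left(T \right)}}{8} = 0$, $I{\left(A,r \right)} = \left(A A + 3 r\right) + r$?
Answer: $0$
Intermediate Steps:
$I{\left(A,r \right)} = A^{2} + 4 r$ ($I{\left(A,r \right)} = \left(A^{2} + 3 r\right) + r = A^{2} + 4 r$)
$N{\left(T \right)} = 0$ ($N{\left(T \right)} = \left(-8\right) 0 = 0$)
$C = 0$ ($C = 0^{2} = 0$)
$\left(C + N^{2}{\left(I{\left(-1,- (3 - -4) \right)} \right)}\right)^{2} = \left(0 + 0^{2}\right)^{2} = \left(0 + 0\right)^{2} = 0^{2} = 0$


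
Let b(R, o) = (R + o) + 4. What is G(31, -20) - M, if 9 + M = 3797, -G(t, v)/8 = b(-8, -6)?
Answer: -3708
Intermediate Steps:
b(R, o) = 4 + R + o
G(t, v) = 80 (G(t, v) = -8*(4 - 8 - 6) = -8*(-10) = 80)
M = 3788 (M = -9 + 3797 = 3788)
G(31, -20) - M = 80 - 1*3788 = 80 - 3788 = -3708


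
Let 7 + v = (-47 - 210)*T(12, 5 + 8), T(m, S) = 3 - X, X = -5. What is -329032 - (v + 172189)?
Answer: -499158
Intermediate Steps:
T(m, S) = 8 (T(m, S) = 3 - 1*(-5) = 3 + 5 = 8)
v = -2063 (v = -7 + (-47 - 210)*8 = -7 - 257*8 = -7 - 2056 = -2063)
-329032 - (v + 172189) = -329032 - (-2063 + 172189) = -329032 - 1*170126 = -329032 - 170126 = -499158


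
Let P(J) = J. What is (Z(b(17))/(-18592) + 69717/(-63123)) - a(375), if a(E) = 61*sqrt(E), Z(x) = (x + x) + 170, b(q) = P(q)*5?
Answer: -109803357/97798568 - 305*sqrt(15) ≈ -1182.4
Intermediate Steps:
b(q) = 5*q (b(q) = q*5 = 5*q)
Z(x) = 170 + 2*x (Z(x) = 2*x + 170 = 170 + 2*x)
(Z(b(17))/(-18592) + 69717/(-63123)) - a(375) = ((170 + 2*(5*17))/(-18592) + 69717/(-63123)) - 61*sqrt(375) = ((170 + 2*85)*(-1/18592) + 69717*(-1/63123)) - 61*5*sqrt(15) = ((170 + 170)*(-1/18592) - 23239/21041) - 305*sqrt(15) = (340*(-1/18592) - 23239/21041) - 305*sqrt(15) = (-85/4648 - 23239/21041) - 305*sqrt(15) = -109803357/97798568 - 305*sqrt(15)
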